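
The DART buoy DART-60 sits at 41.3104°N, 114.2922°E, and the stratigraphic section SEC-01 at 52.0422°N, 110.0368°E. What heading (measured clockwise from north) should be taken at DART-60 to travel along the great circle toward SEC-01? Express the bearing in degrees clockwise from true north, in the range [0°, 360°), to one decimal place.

346.3°

Δλ = -4.2554°
y = sin Δλ · cos φ₂ = -0.045641
x = cos φ₁ sin φ₂ − sin φ₁ cos φ₂ cos Δλ = 0.187331
θ = atan2(y, x) = -13.6925° → 346.3075° (mod 360°)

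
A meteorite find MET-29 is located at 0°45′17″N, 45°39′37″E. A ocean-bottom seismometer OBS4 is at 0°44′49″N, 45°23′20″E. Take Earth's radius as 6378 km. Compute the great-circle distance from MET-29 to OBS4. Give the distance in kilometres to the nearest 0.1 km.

MET-29: φ = +0.75472°, λ = +45.66028°
OBS4: φ = +0.74694°, λ = +45.38889°
Δφ = -0.0078°,  Δλ = -0.2714°
a = sin²(Δφ/2) + cos φ₁ cos φ₂ sin²(Δλ/2) = 0.000006
c = 2·arcsin(√a) = 0.004738 rad = 0.2715°
d = R·c = 6378 × 0.004738 = 30.2 km

30.2 km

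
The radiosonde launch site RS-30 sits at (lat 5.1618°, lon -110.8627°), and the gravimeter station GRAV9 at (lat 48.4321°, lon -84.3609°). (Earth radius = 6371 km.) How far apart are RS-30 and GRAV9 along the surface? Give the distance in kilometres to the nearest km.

5426 km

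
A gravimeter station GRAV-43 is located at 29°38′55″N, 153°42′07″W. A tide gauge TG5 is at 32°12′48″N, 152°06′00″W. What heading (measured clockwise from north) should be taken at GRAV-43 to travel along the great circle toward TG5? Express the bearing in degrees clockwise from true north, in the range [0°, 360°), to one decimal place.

27.8°

GRAV-43: φ = +29.64861°, λ = -153.70194°
TG5: φ = +32.21333°, λ = -152.10000°
Δλ = 1.6019°
y = sin Δλ · cos φ₂ = 0.023652
x = cos φ₁ sin φ₂ − sin φ₁ cos φ₂ cos Δλ = 0.044911
θ = atan2(y, x) = 27.7732° → 27.7732° (mod 360°)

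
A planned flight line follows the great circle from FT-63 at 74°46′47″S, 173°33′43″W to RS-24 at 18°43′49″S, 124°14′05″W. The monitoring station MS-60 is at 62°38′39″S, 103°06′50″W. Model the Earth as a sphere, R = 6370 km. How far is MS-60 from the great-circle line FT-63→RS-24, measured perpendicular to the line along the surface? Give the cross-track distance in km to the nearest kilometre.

2076 km

FT-63: φ = -74.77972°, λ = -173.56194°
RS-24: φ = -18.73028°, λ = -124.23472°
MS-60: φ = -62.64417°, λ = -103.11389°
δ₁₃ = central angle FT-63→MS-60 = 0.456981 rad  (haversine)
θ₁₃ = bearing FT-63→MS-60 = 101.078°,  θ₁₂ = bearing FT-63→RS-24 = 54.557°
dₓₜ = R·arcsin(sin δ₁₃ · sin(θ₁₃ − θ₁₂)) = 6370·arcsin(0.44124·sin(46.522°)) = 2076.100 km
|dₓₜ| = 2076.100 km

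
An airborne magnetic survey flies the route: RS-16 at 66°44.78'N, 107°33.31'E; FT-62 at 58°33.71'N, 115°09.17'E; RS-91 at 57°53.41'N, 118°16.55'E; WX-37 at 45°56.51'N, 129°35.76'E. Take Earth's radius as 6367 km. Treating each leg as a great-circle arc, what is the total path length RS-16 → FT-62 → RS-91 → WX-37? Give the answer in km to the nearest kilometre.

2718 km

RS-16: φ = +66.74633°, λ = +107.55517°
FT-62: φ = +58.56183°, λ = +115.15283°
RS-91: φ = +57.89017°, λ = +118.27583°
WX-37: φ = +45.94183°, λ = +129.59600°
RS-16→FT-62: c = 0.155029 rad, d = 987.07 km
FT-62→RS-91: c = 0.031000 rad, d = 197.37 km
RS-91→WX-37: c = 0.240816 rad, d = 1533.27 km
Total = 987.07 + 197.37 + 1533.27 = 2717.72 km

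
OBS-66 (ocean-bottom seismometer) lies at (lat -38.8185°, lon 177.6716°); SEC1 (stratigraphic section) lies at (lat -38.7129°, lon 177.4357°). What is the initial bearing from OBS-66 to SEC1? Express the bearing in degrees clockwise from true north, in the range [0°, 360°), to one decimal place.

Δλ = -0.2359°
y = sin Δλ · cos φ₂ = -0.003213
x = cos φ₁ sin φ₂ − sin φ₁ cos φ₂ cos Δλ = 0.001839
θ = atan2(y, x) = -60.2130° → 299.7870° (mod 360°)

299.8°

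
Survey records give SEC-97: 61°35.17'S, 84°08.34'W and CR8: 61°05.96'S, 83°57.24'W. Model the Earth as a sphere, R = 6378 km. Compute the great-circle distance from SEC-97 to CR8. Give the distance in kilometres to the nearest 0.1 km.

55.1 km

SEC-97: φ = -61.58617°, λ = -84.13900°
CR8: φ = -61.09933°, λ = -83.95400°
Δφ = 0.4868°,  Δλ = 0.1850°
a = sin²(Δφ/2) + cos φ₁ cos φ₂ sin²(Δλ/2) = 0.000019
c = 2·arcsin(√a) = 0.008637 rad = 0.4949°
d = R·c = 6378 × 0.008637 = 55.1 km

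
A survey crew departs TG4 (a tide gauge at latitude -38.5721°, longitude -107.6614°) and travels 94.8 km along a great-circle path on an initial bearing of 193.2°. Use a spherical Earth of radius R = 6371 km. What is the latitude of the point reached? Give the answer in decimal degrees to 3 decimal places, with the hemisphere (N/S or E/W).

δ = d/R = 94.8/6371 = 0.014880 rad
φ₂ = arcsin(sin φ₁ cos δ + cos φ₁ sin δ cos θ)
   = arcsin(-0.62350·0.99989 + 0.78182·0.01488·-0.97358) = -39.40186°
λ₂ = λ₁ + atan2(sin θ sin δ cos φ₁, cos δ − sin φ₁ sin φ₂) = -107.91334°

39.402°S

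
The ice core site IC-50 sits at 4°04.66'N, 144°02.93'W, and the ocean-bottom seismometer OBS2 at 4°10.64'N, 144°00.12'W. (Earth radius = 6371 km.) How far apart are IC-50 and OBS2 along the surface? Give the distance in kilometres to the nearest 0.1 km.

12.2 km

IC-50: φ = +4.07767°, λ = -144.04883°
OBS2: φ = +4.17733°, λ = -144.00200°
Δφ = 0.0997°,  Δλ = 0.0468°
a = sin²(Δφ/2) + cos φ₁ cos φ₂ sin²(Δλ/2) = 0.000001
c = 2·arcsin(√a) = 0.001921 rad = 0.1101°
d = R·c = 6371 × 0.001921 = 12.2 km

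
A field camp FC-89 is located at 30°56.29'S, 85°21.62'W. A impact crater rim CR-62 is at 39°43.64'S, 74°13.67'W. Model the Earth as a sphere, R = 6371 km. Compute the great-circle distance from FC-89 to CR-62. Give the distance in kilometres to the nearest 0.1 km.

1403.2 km

FC-89: φ = -30.93817°, λ = -85.36033°
CR-62: φ = -39.72733°, λ = -74.22783°
Δφ = -8.7892°,  Δλ = 11.1325°
a = sin²(Δφ/2) + cos φ₁ cos φ₂ sin²(Δλ/2) = 0.012078
c = 2·arcsin(√a) = 0.220243 rad = 12.6190°
d = R·c = 6371 × 0.220243 = 1403.2 km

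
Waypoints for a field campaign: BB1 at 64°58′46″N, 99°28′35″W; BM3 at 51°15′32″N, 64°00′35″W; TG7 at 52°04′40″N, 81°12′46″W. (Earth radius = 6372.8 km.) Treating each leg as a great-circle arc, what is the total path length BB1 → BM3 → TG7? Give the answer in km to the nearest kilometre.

BB1: φ = +64.97944°, λ = -99.47639°
BM3: φ = +51.25889°, λ = -64.00972°
TG7: φ = +52.07778°, λ = -81.21278°
BB1→BM3: c = 0.396667 rad, d = 2527.88 km
BM3→TG7: c = 0.186327 rad, d = 1187.42 km
Total = 2527.88 + 1187.42 = 3715.31 km

3715 km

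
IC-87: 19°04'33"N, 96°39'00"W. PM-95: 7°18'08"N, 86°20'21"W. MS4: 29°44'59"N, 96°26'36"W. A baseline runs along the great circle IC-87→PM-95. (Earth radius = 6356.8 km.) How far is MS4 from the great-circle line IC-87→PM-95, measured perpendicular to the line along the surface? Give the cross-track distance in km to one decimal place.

801.2 km

IC-87: φ = +19.07583°, λ = -96.65000°
PM-95: φ = +7.30222°, λ = -86.33917°
MS4: φ = +29.74972°, λ = -96.44333°
δ₁₃ = central angle IC-87→MS4 = 0.186323 rad  (haversine)
θ₁₃ = bearing IC-87→MS4 = 0.969°,  θ₁₂ = bearing IC-87→PM-95 = 138.235°
dₓₜ = R·arcsin(sin δ₁₃ · sin(θ₁₃ − θ₁₂)) = 6356.8·arcsin(0.18525·sin(-137.267°)) = -801.209 km
|dₓₜ| = 801.209 km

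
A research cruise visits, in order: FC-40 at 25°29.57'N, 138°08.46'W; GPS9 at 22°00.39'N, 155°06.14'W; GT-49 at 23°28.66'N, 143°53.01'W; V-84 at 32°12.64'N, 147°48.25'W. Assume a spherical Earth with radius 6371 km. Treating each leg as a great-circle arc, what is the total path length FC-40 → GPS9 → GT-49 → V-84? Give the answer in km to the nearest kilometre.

FC-40: φ = +25.49283°, λ = -138.14100°
GPS9: φ = +22.00650°, λ = -155.10233°
GT-49: φ = +23.47767°, λ = -143.88350°
V-84: φ = +32.21067°, λ = -147.80417°
FC-40→GPS9: c = 0.277487 rad, d = 1767.87 km
GPS9→GT-49: c = 0.182349 rad, d = 1161.74 km
GT-49→V-84: c = 0.163949 rad, d = 1044.52 km
Total = 1767.87 + 1161.74 + 1044.52 = 3974.13 km

3974 km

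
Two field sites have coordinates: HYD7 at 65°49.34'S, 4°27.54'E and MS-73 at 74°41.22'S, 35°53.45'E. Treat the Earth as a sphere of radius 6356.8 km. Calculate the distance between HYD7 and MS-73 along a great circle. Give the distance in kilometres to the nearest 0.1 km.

HYD7: φ = -65.82233°, λ = +4.45900°
MS-73: φ = -74.68700°, λ = +35.89083°
Δφ = -8.8647°,  Δλ = 31.4318°
a = sin²(Δφ/2) + cos φ₁ cos φ₂ sin²(Δλ/2) = 0.013908
c = 2·arcsin(√a) = 0.236417 rad = 13.5457°
d = R·c = 6356.8 × 0.236417 = 1502.9 km

1502.9 km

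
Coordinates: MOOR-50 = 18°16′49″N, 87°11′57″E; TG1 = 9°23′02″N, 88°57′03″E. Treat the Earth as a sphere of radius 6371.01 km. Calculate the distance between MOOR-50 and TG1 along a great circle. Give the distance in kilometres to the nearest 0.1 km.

MOOR-50: φ = +18.28028°, λ = +87.19917°
TG1: φ = +9.38389°, λ = +88.95083°
Δφ = -8.8964°,  Δλ = 1.7517°
a = sin²(Δφ/2) + cos φ₁ cos φ₂ sin²(Δλ/2) = 0.006234
c = 2·arcsin(√a) = 0.158077 rad = 9.0571°
d = R·c = 6371.01 × 0.158077 = 1007.1 km

1007.1 km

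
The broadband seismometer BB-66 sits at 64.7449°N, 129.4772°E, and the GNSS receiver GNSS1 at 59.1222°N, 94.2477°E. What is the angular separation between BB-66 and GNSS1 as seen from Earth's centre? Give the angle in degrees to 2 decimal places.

17.24°

Δφ = -5.6227°,  Δλ = -35.2295°
a = sin²(Δφ/2) + cos φ₁ cos φ₂ sin²(Δλ/2) = 0.022457
c = 2·arcsin(√a) = 0.300848 rad = 17.2373°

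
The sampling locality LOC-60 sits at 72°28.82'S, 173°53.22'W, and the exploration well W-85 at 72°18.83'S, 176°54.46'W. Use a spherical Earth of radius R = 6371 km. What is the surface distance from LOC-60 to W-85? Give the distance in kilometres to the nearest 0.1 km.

LOC-60: φ = -72.48033°, λ = -173.88700°
W-85: φ = -72.31383°, λ = -176.90767°
Δφ = 0.1665°,  Δλ = -3.0207°
a = sin²(Δφ/2) + cos φ₁ cos φ₂ sin²(Δλ/2) = 0.000066
c = 2·arcsin(√a) = 0.016205 rad = 0.9285°
d = R·c = 6371 × 0.016205 = 103.2 km

103.2 km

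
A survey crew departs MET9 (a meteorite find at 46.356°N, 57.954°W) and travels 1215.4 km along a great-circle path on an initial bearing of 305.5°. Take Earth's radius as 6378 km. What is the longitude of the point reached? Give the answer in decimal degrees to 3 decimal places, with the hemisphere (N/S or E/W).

72.411°W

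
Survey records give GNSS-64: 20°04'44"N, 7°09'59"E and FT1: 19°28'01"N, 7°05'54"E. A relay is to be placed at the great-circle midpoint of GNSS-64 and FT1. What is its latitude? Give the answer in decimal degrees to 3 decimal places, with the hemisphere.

GNSS-64: φ = +20.07889°, λ = +7.16639°
FT1: φ = +19.46694°, λ = +7.09833°
Bx = cos φ₂ cos Δλ = 0.942833,  By = cos φ₂ sin Δλ = -0.001120
φₘ = atan2(sin φ₁ + sin φ₂, √((cos φ₁ + Bx)² + By²)) = 19.77292°
λₘ = λ₁ + atan2(By, cos φ₁ + Bx) = 7.13230°

19.773°N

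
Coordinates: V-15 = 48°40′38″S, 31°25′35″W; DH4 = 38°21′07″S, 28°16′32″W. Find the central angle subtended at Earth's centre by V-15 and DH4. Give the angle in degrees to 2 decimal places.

V-15: φ = -48.67722°, λ = -31.42639°
DH4: φ = -38.35194°, λ = -28.27556°
Δφ = 10.3253°,  Δλ = 3.1508°
a = sin²(Δφ/2) + cos φ₁ cos φ₂ sin²(Δλ/2) = 0.008488
c = 2·arcsin(√a) = 0.184526 rad = 10.5726°

10.57°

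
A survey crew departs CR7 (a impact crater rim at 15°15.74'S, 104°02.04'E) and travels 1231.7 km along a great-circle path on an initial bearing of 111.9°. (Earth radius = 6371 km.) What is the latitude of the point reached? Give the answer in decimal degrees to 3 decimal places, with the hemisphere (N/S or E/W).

CR7: φ = -15.26233°, λ = +104.03400°
δ = d/R = 1231.7/6371 = 0.193329 rad
φ₂ = arcsin(sin φ₁ cos δ + cos φ₁ sin δ cos θ)
   = arcsin(-0.26324·0.98137 + 0.96473·0.19213·-0.37299) = -19.11519°
λ₂ = λ₁ + atan2(sin θ sin δ cos φ₁, cos δ − sin φ₁ sin φ₂) = 114.90889°

19.115°S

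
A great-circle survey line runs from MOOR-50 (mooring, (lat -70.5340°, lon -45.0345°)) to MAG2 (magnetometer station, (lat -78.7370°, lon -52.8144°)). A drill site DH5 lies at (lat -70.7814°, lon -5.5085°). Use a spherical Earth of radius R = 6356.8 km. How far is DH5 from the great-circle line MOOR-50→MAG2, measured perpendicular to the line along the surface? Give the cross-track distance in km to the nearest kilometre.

δ₁₃ = central angle MOOR-50→DH5 = 0.224493 rad  (haversine)
θ₁₃ = bearing MOOR-50→DH5 = 109.767°,  θ₁₂ = bearing MOOR-50→MAG2 = 190.377°
dₓₜ = R·arcsin(sin δ₁₃ · sin(θ₁₃ − θ₁₂)) = 6356.8·arcsin(0.22261·sin(-80.611°)) = -1407.617 km
|dₓₜ| = 1407.617 km

1408 km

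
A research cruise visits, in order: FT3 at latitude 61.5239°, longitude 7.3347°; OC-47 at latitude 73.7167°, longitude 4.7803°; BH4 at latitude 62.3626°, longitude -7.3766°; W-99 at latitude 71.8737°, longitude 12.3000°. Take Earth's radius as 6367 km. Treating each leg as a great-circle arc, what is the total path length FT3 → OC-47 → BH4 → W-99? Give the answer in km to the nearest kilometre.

FT3→OC-47: c = 0.213433 rad, d = 1358.93 km
OC-47→BH4: c = 0.212473 rad, d = 1352.81 km
BH4→W-99: c = 0.210978 rad, d = 1343.29 km
Total = 1358.93 + 1352.81 + 1343.29 = 4055.03 km

4055 km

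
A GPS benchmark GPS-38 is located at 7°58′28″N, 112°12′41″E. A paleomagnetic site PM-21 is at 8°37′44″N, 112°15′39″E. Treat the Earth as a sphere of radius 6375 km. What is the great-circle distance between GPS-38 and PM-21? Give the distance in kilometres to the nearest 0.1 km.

GPS-38: φ = +7.97444°, λ = +112.21139°
PM-21: φ = +8.62889°, λ = +112.26083°
Δφ = 0.6544°,  Δλ = 0.0494°
a = sin²(Δφ/2) + cos φ₁ cos φ₂ sin²(Δλ/2) = 0.000033
c = 2·arcsin(√a) = 0.011454 rad = 0.6563°
d = R·c = 6375 × 0.011454 = 73.0 km

73.0 km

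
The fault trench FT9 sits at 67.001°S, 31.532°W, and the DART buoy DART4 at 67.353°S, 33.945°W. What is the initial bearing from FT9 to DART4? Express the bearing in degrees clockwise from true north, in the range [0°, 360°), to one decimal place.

248.3°

Δλ = -2.4130°
y = sin Δλ · cos φ₂ = -0.016212
x = cos φ₁ sin φ₂ − sin φ₁ cos φ₂ cos Δλ = -0.006458
θ = atan2(y, x) = -111.7196° → 248.2804° (mod 360°)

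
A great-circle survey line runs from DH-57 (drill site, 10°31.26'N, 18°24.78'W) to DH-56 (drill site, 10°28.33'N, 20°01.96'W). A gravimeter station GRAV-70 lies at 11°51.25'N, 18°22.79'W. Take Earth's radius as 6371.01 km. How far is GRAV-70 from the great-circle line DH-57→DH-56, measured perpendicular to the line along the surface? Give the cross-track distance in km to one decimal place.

DH-57: φ = +10.52100°, λ = -18.41300°
DH-56: φ = +10.47217°, λ = -20.03267°
GRAV-70: φ = +11.85417°, λ = -18.37983°
δ₁₃ = central angle DH-57→GRAV-70 = 0.023275 rad  (haversine)
θ₁₃ = bearing DH-57→GRAV-70 = 1.395°,  θ₁₂ = bearing DH-57→DH-56 = 268.391°
dₓₜ = R·arcsin(sin δ₁₃ · sin(θ₁₃ − θ₁₂)) = 6371.01·arcsin(0.02327·sin(-266.996°)) = 148.082 km
|dₓₜ| = 148.082 km

148.1 km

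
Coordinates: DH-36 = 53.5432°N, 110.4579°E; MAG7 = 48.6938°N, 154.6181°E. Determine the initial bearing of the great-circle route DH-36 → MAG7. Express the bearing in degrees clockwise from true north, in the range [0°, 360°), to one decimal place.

Δλ = 44.1602°
y = sin Δλ · cos φ₂ = 0.459858
x = cos φ₁ sin φ₂ − sin φ₁ cos φ₂ cos Δλ = 0.065500
θ = atan2(y, x) = 81.8935° → 81.8935° (mod 360°)

81.9°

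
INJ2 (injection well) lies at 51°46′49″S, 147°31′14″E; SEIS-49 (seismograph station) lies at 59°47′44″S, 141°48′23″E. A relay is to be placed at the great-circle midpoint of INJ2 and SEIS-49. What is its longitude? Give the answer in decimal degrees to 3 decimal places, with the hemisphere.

INJ2: φ = -51.78028°, λ = +147.52056°
SEIS-49: φ = -59.79556°, λ = +141.80639°
Bx = cos φ₂ cos Δλ = 0.500587,  By = cos φ₂ sin Δλ = -0.050090
φₘ = atan2(sin φ₁ + sin φ₂, √((cos φ₁ + Bx)² + By²)) = -55.82069°
λₘ = λ₁ + atan2(By, cos φ₁ + Bx) = 144.95812°

144.958°E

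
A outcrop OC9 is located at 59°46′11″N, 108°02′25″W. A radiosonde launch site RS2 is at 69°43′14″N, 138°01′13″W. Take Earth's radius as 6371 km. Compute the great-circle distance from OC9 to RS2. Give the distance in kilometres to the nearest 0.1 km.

1771.1 km

OC9: φ = +59.76972°, λ = -108.04028°
RS2: φ = +69.72056°, λ = -138.02028°
Δφ = 9.9508°,  Δλ = -29.9800°
a = sin²(Δφ/2) + cos φ₁ cos φ₂ sin²(Δλ/2) = 0.019196
c = 2·arcsin(√a) = 0.277995 rad = 15.9279°
d = R·c = 6371 × 0.277995 = 1771.1 km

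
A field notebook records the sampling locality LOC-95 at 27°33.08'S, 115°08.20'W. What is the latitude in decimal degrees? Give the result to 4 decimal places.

27.5513°S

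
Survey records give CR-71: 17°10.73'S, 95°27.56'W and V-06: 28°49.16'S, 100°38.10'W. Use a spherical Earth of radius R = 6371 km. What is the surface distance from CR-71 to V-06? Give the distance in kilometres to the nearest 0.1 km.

1398.0 km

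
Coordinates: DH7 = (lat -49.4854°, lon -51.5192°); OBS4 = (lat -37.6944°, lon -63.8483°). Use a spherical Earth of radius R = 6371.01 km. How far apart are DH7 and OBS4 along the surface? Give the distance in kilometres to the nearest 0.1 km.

1640.2 km

Δφ = 11.7910°,  Δλ = -12.3291°
a = sin²(Δφ/2) + cos φ₁ cos φ₂ sin²(Δλ/2) = 0.016478
c = 2·arcsin(√a) = 0.257443 rad = 14.7504°
d = R·c = 6371.01 × 0.257443 = 1640.2 km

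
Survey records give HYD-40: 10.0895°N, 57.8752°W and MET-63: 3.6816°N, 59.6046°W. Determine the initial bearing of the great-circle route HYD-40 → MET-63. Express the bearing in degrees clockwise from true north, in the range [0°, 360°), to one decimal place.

Δλ = -1.7294°
y = sin Δλ · cos φ₂ = -0.030117
x = cos φ₁ sin φ₂ − sin φ₁ cos φ₂ cos Δλ = -0.111526
θ = atan2(y, x) = -164.8881° → 195.1119° (mod 360°)

195.1°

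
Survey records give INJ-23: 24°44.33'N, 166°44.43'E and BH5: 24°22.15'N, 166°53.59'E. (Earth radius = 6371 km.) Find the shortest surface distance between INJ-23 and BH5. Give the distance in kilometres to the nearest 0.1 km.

43.9 km

INJ-23: φ = +24.73883°, λ = +166.74050°
BH5: φ = +24.36917°, λ = +166.89317°
Δφ = -0.3697°,  Δλ = 0.1527°
a = sin²(Δφ/2) + cos φ₁ cos φ₂ sin²(Δλ/2) = 0.000012
c = 2·arcsin(√a) = 0.006892 rad = 0.3949°
d = R·c = 6371 × 0.006892 = 43.9 km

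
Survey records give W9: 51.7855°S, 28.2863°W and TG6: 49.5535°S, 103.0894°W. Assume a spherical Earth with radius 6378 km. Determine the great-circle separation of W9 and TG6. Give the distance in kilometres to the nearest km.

5045 km

Δφ = 2.2320°,  Δλ = -74.8031°
a = sin²(Δφ/2) + cos φ₁ cos φ₂ sin²(Δλ/2) = 0.148437
c = 2·arcsin(√a) = 0.791011 rad = 45.3216°
d = R·c = 6378 × 0.791011 = 5045.1 km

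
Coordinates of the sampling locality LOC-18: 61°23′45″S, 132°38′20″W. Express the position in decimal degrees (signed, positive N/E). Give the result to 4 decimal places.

-61.3958°, -132.6389°

lat: 61.3958° S → -61.3958°
lon: 132.6389° W → -132.6389°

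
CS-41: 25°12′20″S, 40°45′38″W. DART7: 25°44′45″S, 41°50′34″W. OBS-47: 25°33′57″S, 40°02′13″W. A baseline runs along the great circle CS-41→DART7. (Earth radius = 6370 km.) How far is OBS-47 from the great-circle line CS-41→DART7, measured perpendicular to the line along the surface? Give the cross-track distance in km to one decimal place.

70.5 km

CS-41: φ = -25.20556°, λ = -40.76056°
DART7: φ = -25.74583°, λ = -41.84278°
OBS-47: φ = -25.56583°, λ = -40.03694°
δ₁₃ = central angle CS-41→OBS-47 = 0.013028 rad  (haversine)
θ₁₃ = bearing CS-41→OBS-47 = 119.014°,  θ₁₂ = bearing CS-41→DART7 = 240.825°
dₓₜ = R·arcsin(sin δ₁₃ · sin(θ₁₃ − θ₁₂)) = 6370·arcsin(0.01303·sin(-121.812°)) = -70.521 km
|dₓₜ| = 70.521 km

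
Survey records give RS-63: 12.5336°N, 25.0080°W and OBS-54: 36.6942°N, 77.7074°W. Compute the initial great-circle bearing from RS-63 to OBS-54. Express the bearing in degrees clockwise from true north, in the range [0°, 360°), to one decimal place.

306.8°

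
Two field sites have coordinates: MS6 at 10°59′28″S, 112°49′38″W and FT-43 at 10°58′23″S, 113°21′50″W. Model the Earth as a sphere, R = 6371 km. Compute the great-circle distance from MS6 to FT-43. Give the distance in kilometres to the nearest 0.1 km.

MS6: φ = -10.99111°, λ = -112.82722°
FT-43: φ = -10.97306°, λ = -113.36389°
Δφ = 0.0181°,  Δλ = -0.5367°
a = sin²(Δφ/2) + cos φ₁ cos φ₂ sin²(Δλ/2) = 0.000021
c = 2·arcsin(√a) = 0.009200 rad = 0.5271°
d = R·c = 6371 × 0.009200 = 58.6 km

58.6 km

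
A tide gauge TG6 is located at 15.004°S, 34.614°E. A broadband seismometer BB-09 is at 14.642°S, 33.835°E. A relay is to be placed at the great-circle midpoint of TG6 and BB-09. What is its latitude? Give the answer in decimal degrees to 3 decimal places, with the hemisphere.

14.823°S

Bx = cos φ₂ cos Δλ = 0.967435,  By = cos φ₂ sin Δλ = -0.013154
φₘ = atan2(sin φ₁ + sin φ₂, √((cos φ₁ + Bx)² + By²)) = -14.82333°
λₘ = λ₁ + atan2(By, cos φ₁ + Bx) = 34.22417°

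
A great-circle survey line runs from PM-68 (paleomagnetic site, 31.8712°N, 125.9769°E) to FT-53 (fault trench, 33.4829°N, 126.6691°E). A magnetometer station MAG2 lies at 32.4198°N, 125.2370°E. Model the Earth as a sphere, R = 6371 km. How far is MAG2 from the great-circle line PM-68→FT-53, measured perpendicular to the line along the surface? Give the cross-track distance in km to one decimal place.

86.0 km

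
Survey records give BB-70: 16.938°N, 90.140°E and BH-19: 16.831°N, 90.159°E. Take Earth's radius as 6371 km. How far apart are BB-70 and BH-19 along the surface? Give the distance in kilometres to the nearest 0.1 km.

12.1 km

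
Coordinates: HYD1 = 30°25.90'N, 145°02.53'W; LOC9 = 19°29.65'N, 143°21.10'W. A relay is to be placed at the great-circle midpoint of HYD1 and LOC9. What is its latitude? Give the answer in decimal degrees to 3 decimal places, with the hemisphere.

24.965°N

HYD1: φ = +30.43167°, λ = -145.04217°
LOC9: φ = +19.49417°, λ = -143.35167°
Bx = cos φ₂ cos Δλ = 0.942265,  By = cos φ₂ sin Δλ = 0.027809
φₘ = atan2(sin φ₁ + sin φ₂, √((cos φ₁ + Bx)² + By²)) = 24.96530°
λₘ = λ₁ + atan2(By, cos φ₁ + Bx) = -144.15924°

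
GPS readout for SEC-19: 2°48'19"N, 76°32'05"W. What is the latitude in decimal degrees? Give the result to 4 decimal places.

2.8053°N

2° + 48′/60 + 19″/3600 = 2 + 0.80000 + 0.00528 = 2.8053°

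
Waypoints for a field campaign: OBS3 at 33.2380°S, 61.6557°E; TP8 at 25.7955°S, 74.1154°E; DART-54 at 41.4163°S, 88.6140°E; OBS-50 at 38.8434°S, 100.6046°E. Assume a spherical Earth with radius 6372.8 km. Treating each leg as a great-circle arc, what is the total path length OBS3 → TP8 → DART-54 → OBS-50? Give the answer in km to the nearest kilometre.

4708 km

OBS3→TP8: c = 0.229240 rad, d = 1460.90 km
TP8→DART-54: c = 0.343557 rad, d = 2189.42 km
DART-54→OBS-50: c = 0.166033 rad, d = 1058.10 km
Total = 1460.90 + 2189.42 + 1058.10 = 4708.42 km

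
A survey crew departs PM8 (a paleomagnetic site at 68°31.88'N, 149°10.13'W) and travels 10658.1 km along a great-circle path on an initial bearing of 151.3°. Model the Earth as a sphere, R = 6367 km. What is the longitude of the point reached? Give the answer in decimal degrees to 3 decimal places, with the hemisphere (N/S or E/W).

117.497°W

PM8: φ = +68.53133°, λ = -149.16883°
δ = d/R = 10658.1/6367 = 1.673959 rad
φ₂ = arcsin(sin φ₁ cos δ + cos φ₁ sin δ cos θ)
   = arcsin(0.93062·-0.10298 + 0.36599·0.99468·-0.87715) = -24.52922°
λ₂ = λ₁ + atan2(sin θ sin δ cos φ₁, cos δ − sin φ₁ sin φ₂) = -117.49676°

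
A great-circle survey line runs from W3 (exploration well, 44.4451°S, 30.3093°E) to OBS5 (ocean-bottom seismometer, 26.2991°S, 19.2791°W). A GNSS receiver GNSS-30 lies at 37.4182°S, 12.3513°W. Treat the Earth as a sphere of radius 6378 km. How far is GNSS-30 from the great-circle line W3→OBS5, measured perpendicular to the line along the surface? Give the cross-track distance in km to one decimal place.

609.8 km

δ₁₃ = central angle W3→GNSS-30 = 0.568988 rad  (haversine)
θ₁₃ = bearing W3→GNSS-30 = 267.359°,  θ₁₂ = bearing W3→OBS5 = 277.564°
dₓₜ = R·arcsin(sin δ₁₃ · sin(θ₁₃ − θ₁₂)) = 6378·arcsin(0.53878·sin(-10.206°)) = -609.779 km
|dₓₜ| = 609.779 km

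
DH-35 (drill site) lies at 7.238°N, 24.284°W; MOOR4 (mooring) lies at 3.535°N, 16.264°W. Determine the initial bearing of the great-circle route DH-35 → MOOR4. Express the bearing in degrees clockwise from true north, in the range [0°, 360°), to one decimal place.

Δλ = 8.0200°
y = sin Δλ · cos φ₂ = 0.139253
x = cos φ₁ sin φ₂ − sin φ₁ cos φ₂ cos Δλ = -0.063355
θ = atan2(y, x) = 114.4636° → 114.4636° (mod 360°)

114.5°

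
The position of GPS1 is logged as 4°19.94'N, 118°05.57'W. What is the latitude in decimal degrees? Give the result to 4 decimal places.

4° + 19.94′/60 = 4 + 0.33233 = 4.3323°

4.3323°N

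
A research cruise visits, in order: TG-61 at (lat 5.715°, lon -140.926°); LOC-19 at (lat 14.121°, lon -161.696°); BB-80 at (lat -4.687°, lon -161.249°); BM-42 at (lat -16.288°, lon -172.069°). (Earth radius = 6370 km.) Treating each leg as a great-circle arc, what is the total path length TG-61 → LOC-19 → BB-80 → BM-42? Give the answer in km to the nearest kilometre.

6297 km

TG-61→LOC-19: c = 0.385673 rad, d = 2456.74 km
LOC-19→BB-80: c = 0.328353 rad, d = 2091.61 km
BB-80→BM-42: c = 0.274488 rad, d = 1748.49 km
Total = 2456.74 + 2091.61 + 1748.49 = 6296.83 km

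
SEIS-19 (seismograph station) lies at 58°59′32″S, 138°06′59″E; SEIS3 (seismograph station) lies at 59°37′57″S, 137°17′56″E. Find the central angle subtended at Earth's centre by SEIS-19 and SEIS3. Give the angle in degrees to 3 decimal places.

0.764°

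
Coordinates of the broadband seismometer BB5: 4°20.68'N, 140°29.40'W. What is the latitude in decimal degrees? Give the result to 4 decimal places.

4.3447°N

4° + 20.68′/60 = 4 + 0.34467 = 4.3447°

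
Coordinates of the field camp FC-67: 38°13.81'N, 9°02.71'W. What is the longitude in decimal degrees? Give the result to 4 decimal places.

9.0452°W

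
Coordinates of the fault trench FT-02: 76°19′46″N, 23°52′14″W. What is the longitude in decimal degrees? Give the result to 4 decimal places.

23° + 52′/60 + 14″/3600 = 23 + 0.86667 + 0.00389 = 23.8706°

23.8706°W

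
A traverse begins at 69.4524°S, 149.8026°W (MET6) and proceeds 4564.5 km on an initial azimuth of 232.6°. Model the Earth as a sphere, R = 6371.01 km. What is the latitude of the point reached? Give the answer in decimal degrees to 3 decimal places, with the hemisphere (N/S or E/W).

57.797°S

δ = d/R = 4564.5/6371.01 = 0.716448 rad
φ₂ = arcsin(sin φ₁ cos δ + cos φ₁ sin δ cos θ)
   = arcsin(-0.93638·0.75414 + 0.35099·0.65671·-0.60738) = -57.79671°
λ₂ = λ₁ + atan2(sin θ sin δ cos φ₁, cos δ − sin φ₁ sin φ₂) = 108.41716°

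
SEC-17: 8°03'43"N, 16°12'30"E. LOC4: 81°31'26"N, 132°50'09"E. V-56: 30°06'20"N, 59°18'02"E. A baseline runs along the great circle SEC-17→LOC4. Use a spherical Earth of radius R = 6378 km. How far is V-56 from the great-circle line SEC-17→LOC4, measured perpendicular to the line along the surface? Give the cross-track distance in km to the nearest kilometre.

3577 km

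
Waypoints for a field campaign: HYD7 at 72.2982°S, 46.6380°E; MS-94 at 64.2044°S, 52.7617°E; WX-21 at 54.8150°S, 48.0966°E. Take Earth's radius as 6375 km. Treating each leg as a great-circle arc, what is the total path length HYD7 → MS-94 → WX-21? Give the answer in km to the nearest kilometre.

HYD7→MS-94: c = 0.146529 rad, d = 934.12 km
MS-94→WX-21: c = 0.168892 rad, d = 1076.68 km
Total = 934.12 + 1076.68 = 2010.80 km

2011 km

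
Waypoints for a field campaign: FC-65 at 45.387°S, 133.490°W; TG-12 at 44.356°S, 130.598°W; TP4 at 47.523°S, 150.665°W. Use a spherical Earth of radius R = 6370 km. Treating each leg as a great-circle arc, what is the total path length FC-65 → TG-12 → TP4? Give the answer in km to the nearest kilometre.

1841 km

FC-65→TG-12: c = 0.040039 rad, d = 255.05 km
TG-12→TP4: c = 0.248996 rad, d = 1586.10 km
Total = 255.05 + 1586.10 = 1841.15 km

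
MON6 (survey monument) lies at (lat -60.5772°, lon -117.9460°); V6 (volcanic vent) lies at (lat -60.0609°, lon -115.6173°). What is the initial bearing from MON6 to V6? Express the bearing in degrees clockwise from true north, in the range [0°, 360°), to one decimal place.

Δλ = 2.3287°
y = sin Δλ · cos φ₂ = 0.020279
x = cos φ₁ sin φ₂ − sin φ₁ cos φ₂ cos Δλ = 0.008652
θ = atan2(y, x) = 66.8943° → 66.8943° (mod 360°)

66.9°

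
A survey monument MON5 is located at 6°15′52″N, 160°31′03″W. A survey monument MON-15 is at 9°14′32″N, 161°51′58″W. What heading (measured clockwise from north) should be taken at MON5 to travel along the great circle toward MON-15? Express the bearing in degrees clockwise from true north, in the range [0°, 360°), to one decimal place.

335.9°

MON5: φ = +6.26444°, λ = -160.51750°
MON-15: φ = +9.24222°, λ = -161.86611°
Δλ = -1.3486°
y = sin Δλ · cos φ₂ = -0.023230
x = cos φ₁ sin φ₂ − sin φ₁ cos φ₂ cos Δλ = 0.051978
θ = atan2(y, x) = -24.0806° → 335.9194° (mod 360°)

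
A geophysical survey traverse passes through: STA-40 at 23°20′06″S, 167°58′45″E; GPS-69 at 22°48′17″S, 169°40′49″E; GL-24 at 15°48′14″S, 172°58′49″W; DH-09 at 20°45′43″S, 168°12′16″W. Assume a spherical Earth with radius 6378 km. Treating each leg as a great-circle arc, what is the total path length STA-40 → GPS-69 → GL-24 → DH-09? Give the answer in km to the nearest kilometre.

2911 km

STA-40: φ = -23.33500°, λ = +167.97917°
GPS-69: φ = -22.80472°, λ = +169.68028°
GL-24: φ = -15.80389°, λ = -172.98028°
DH-09: φ = -20.76194°, λ = -168.20444°
STA-40→GPS-69: c = 0.028841 rad, d = 183.95 km
GPS-69→GL-24: c = 0.310319 rad, d = 1979.22 km
GL-24→DH-09: c = 0.117247 rad, d = 747.80 km
Total = 183.95 + 1979.22 + 747.80 = 2910.96 km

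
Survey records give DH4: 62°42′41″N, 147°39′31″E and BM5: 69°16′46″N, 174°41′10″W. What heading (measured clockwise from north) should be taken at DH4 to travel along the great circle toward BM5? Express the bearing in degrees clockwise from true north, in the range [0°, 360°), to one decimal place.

50.2°

DH4: φ = +62.71139°, λ = +147.65861°
BM5: φ = +69.27944°, λ = -174.68611°
Δλ = 37.6553°
y = sin Δλ · cos φ₂ = 0.216146
x = cos φ₁ sin φ₂ − sin φ₁ cos φ₂ cos Δλ = 0.179880
θ = atan2(y, x) = 50.2323° → 50.2323° (mod 360°)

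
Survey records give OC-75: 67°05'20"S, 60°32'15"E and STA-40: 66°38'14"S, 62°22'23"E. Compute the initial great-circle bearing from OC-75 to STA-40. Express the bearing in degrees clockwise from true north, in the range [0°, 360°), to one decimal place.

58.8°

OC-75: φ = -67.08889°, λ = +60.53750°
STA-40: φ = -66.63722°, λ = +62.37306°
Δλ = 1.8356°
y = sin Δλ · cos φ₂ = 0.012702
x = cos φ₁ sin φ₂ − sin φ₁ cos φ₂ cos Δλ = 0.007696
θ = atan2(y, x) = 58.7901° → 58.7901° (mod 360°)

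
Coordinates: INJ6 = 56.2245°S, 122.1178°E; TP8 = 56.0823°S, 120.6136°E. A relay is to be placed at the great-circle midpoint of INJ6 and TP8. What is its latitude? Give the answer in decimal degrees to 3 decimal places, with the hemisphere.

56.156°S

Bx = cos φ₂ cos Δλ = 0.557809,  By = cos φ₂ sin Δλ = -0.014648
φₘ = atan2(sin φ₁ + sin φ₂, √((cos φ₁ + Bx)² + By²)) = -56.15568°
λₘ = λ₁ + atan2(By, cos φ₁ + Bx) = 121.36431°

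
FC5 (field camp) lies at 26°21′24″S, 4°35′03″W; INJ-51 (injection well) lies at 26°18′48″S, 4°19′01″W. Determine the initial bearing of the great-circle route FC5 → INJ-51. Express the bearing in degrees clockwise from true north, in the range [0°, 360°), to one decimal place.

79.8°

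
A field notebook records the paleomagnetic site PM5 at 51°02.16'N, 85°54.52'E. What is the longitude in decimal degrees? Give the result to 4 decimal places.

85° + 54.52′/60 = 85 + 0.90867 = 85.9087°

85.9087°E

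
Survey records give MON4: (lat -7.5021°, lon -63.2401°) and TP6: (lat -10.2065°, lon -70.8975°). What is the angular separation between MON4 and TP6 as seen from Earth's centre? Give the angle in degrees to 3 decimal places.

Δφ = -2.7044°,  Δλ = -7.6574°
a = sin²(Δφ/2) + cos φ₁ cos φ₂ sin²(Δλ/2) = 0.004907
c = 2·arcsin(√a) = 0.140222 rad = 8.0341°

8.034°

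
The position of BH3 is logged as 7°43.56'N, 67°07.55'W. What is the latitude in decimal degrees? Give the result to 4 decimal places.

7.7260°N

7° + 43.56′/60 = 7 + 0.72600 = 7.7260°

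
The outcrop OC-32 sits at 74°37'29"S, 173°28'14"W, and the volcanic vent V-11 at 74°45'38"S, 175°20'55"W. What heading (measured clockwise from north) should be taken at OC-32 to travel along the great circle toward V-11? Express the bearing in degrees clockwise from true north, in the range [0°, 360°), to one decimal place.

253.8°

OC-32: φ = -74.62472°, λ = -173.47056°
V-11: φ = -74.76056°, λ = -175.34861°
Δλ = -1.8781°
y = sin Δλ · cos φ₂ = -0.008614
x = cos φ₁ sin φ₂ − sin φ₁ cos φ₂ cos Δλ = -0.002507
θ = atan2(y, x) = -106.2256° → 253.7744° (mod 360°)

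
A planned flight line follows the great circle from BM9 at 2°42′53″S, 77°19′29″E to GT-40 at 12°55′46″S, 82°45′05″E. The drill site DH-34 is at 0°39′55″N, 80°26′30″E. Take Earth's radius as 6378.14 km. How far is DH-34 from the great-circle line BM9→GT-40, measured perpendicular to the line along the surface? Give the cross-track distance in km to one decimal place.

481.3 km

BM9: φ = -2.71472°, λ = +77.32472°
GT-40: φ = -12.92944°, λ = +82.75139°
DH-34: φ = +0.66528°, λ = +80.44167°
δ₁₃ = central angle BM9→DH-34 = 0.080235 rad  (haversine)
θ₁₃ = bearing BM9→DH-34 = 42.716°,  θ₁₂ = bearing BM9→GT-40 = 152.563°
dₓₜ = R·arcsin(sin δ₁₃ · sin(θ₁₃ − θ₁₂)) = 6378.14·arcsin(0.08015·sin(-109.848°)) = -481.295 km
|dₓₜ| = 481.295 km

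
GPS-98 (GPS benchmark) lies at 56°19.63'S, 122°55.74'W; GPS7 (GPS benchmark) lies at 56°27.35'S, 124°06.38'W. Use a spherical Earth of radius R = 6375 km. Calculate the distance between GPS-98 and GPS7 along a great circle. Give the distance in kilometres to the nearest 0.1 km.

73.9 km

GPS-98: φ = -56.32717°, λ = -122.92900°
GPS7: φ = -56.45583°, λ = -124.10633°
Δφ = -0.1287°,  Δλ = -1.1773°
a = sin²(Δφ/2) + cos φ₁ cos φ₂ sin²(Δλ/2) = 0.000034
c = 2·arcsin(√a) = 0.011593 rad = 0.6642°
d = R·c = 6375 × 0.011593 = 73.9 km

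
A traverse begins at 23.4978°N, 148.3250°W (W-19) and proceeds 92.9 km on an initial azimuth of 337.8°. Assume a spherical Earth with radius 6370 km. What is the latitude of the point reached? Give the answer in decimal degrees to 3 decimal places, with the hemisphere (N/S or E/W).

δ = d/R = 92.9/6370 = 0.014584 rad
φ₂ = arcsin(sin φ₁ cos δ + cos φ₁ sin δ cos θ)
   = arcsin(0.39871·0.99989 + 0.91708·0.01458·0.92587) = 24.27107°
λ₂ = λ₁ + atan2(sin θ sin δ cos φ₁, cos δ − sin φ₁ sin φ₂) = -148.67133°

24.271°N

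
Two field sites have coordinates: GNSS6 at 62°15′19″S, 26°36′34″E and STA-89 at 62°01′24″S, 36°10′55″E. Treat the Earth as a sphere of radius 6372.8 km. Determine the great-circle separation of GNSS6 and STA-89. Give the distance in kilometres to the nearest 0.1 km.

497.8 km

GNSS6: φ = -62.25528°, λ = +26.60944°
STA-89: φ = -62.02333°, λ = +36.18194°
Δφ = 0.2319°,  Δλ = 9.5725°
a = sin²(Δφ/2) + cos φ₁ cos φ₂ sin²(Δλ/2) = 0.001525
c = 2·arcsin(√a) = 0.078110 rad = 4.4754°
d = R·c = 6372.8 × 0.078110 = 497.8 km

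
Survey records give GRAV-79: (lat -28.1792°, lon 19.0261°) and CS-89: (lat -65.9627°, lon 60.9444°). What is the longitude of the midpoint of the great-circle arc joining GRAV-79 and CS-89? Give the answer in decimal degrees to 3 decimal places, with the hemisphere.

Bx = cos φ₂ cos Δλ = 0.303094,  By = cos φ₂ sin Δλ = 0.272126
φₘ = atan2(sin φ₁ + sin φ₂, √((cos φ₁ + Bx)² + By²)) = -48.74149°
λₘ = λ₁ + atan2(By, cos φ₁ + Bx) = 31.96393°

31.964°E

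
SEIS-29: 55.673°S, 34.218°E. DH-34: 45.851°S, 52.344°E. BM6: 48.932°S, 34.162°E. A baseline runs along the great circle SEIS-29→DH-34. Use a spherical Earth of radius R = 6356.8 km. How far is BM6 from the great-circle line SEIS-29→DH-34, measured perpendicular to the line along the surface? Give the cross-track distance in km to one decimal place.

627.3 km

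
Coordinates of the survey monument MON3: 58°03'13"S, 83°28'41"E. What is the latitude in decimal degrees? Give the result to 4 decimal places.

58.0536°S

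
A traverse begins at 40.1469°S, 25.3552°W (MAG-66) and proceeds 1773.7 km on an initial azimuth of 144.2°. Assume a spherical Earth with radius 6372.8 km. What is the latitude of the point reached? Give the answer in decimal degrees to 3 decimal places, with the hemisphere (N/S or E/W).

52.211°S

δ = d/R = 1773.7/6372.8 = 0.278323 rad
φ₂ = arcsin(sin φ₁ cos δ + cos φ₁ sin δ cos θ)
   = arcsin(-0.64475·0.96152 + 0.76439·0.27474·-0.81106) = -52.21090°
λ₂ = λ₁ + atan2(sin θ sin δ cos φ₁, cos δ − sin φ₁ sin φ₂) = -10.14983°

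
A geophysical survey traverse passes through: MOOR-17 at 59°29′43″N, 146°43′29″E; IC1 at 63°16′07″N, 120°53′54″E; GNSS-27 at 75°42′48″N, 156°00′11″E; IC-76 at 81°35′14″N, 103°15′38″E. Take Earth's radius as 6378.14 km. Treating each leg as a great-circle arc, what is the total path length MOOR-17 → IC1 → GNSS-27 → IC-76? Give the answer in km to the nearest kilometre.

4582 km

MOOR-17: φ = +59.49528°, λ = +146.72472°
IC1: φ = +63.26861°, λ = +120.89833°
GNSS-27: φ = +75.71333°, λ = +156.00306°
IC-76: φ = +81.58722°, λ = +103.26056°
MOOR-17→IC1: c = 0.223956 rad, d = 1428.42 km
IC1→GNSS-27: c = 0.296676 rad, d = 1892.24 km
GNSS-27→IC-76: c = 0.197792 rad, d = 1261.54 km
Total = 1428.42 + 1892.24 + 1261.54 = 4582.21 km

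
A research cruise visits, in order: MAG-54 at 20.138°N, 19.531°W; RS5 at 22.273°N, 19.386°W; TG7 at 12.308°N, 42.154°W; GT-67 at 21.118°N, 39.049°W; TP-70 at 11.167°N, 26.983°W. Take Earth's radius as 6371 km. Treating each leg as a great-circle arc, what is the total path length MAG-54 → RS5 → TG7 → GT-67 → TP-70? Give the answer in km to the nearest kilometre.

MAG-54→RS5: c = 0.037337 rad, d = 237.88 km
RS5→TG7: c = 0.416615 rad, d = 2654.25 km
TG7→GT-67: c = 0.162266 rad, d = 1033.80 km
GT-67→TP-70: c = 0.266353 rad, d = 1696.93 km
Total = 237.88 + 2654.25 + 1033.80 + 1696.93 = 5622.86 km

5623 km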